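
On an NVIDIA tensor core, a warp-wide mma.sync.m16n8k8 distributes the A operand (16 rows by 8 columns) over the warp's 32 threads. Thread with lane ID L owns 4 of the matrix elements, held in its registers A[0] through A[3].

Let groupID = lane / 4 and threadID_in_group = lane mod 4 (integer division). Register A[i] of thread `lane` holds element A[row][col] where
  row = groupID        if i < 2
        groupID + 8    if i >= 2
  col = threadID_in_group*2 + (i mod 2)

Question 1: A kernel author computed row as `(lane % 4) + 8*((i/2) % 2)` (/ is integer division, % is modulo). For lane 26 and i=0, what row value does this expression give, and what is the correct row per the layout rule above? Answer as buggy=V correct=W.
buggy=2 correct=6

`(lane % 4) + 8*((i/2) % 2)`[26,0]=>2
lane 26=>26/4=6, 26 mod 4=2
i=0  r:6+0=>6  c:2·2+0=>4
row: 2 vs 6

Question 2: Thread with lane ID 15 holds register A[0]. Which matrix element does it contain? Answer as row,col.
lane 15: G=3 (15/4), T=3 (15%4)
i=0: r=3+0=3, c=3*2+0=6

3,6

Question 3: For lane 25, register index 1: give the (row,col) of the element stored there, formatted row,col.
6,3

L=25⇒gr=25>>2=6, th=25&3=1
[1]⇒row 6+0=6  col 1·2+1=3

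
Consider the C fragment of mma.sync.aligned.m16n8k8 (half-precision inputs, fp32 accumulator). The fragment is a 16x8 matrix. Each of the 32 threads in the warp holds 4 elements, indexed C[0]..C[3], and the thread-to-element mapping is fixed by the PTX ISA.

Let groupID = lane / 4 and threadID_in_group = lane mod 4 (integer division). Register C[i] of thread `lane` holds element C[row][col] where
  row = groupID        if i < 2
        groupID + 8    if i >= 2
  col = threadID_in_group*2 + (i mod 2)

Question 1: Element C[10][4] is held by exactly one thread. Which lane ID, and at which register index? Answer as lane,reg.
10,2

r:10=>grp=2,rB=1  c:4=>tig=2,lo=0
L=2*4+2=10  i=1*2+0=2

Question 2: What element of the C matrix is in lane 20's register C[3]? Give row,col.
L=20→G=20>>2=5, T=20&3=0
[3]→row 5+8=13  col 0·2+1=1

13,1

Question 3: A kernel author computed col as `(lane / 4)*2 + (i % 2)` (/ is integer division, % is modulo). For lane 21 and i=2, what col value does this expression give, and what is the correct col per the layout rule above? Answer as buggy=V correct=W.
buggy=10 correct=2

`(lane / 4)*2 + (i % 2)`[21,2]⇒10
L=21⇒gr=21>>2=5, th=21&3=1
[2]⇒row 5+8=13  col 1·2+0=2
col: 10 vs 2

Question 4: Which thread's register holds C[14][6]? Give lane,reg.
27,2

r:14=>grp=6,rB=1  c:6=>tig=3,lo=0
L=6*4+3=27  i=1*2+0=2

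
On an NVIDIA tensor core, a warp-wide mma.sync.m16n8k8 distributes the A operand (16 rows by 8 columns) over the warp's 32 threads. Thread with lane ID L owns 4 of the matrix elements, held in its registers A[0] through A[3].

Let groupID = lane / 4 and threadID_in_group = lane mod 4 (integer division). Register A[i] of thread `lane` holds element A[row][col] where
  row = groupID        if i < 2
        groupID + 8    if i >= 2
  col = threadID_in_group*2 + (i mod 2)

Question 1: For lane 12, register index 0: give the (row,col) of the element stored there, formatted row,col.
3,0

12: G=3,T=0
[0] (3+0,0*2+0) = (3,0)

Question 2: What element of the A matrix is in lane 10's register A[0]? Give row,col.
10: grp=2,tig=2
[0] (2+0,2*2+0) = (2,4)

2,4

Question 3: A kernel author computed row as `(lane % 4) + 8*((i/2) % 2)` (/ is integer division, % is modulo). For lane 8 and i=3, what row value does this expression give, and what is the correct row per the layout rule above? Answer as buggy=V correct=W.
buggy=8 correct=10

`(lane % 4) + 8*((i/2) % 2)`[8,3]=>8
lane 8: grp=2 (8/4), tig=0 (8%4)
i=3: r=2+8=10, c=0*2+1=1
row: 8 vs 10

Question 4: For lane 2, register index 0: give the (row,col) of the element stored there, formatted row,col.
L=2->g=2>>2=0, t=2&3=2
[0]->row 0+0=0  col 2·2+0=4

0,4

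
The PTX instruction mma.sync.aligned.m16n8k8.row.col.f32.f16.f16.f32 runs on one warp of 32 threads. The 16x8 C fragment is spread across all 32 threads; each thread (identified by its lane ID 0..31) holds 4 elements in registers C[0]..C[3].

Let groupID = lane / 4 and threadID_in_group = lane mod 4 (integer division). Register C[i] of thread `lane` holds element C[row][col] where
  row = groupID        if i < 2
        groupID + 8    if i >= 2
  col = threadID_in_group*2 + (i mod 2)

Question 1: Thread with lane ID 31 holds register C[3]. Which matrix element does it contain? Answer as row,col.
31: gr=7,th=3
[3] (7+8,3*2+1) = (15,7)

15,7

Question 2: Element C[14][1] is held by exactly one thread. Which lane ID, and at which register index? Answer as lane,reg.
24,3

r: 14->gid=6,r8=1  c: 1->tid=0,i&1=1
L=6*4+0=24  i=1*2+1=3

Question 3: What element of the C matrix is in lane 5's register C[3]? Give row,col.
9,3

L=5⇒gr=5>>2=1, th=5&3=1
[3]⇒row 1+8=9  col 1·2+1=3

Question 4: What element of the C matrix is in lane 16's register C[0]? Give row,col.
lane 16→16/4=4, 16 mod 4=0
i=0  r:4+0→4  c:2·0+0→0

4,0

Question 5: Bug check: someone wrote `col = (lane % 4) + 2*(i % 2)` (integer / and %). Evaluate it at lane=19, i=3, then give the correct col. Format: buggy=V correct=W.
`(lane % 4) + 2*(i % 2)`[19,3]->5
L=19->gid=19>>2=4, tid=19&3=3
[3]->row 4+8=12  col 3·2+1=7
col: 5 vs 7

buggy=5 correct=7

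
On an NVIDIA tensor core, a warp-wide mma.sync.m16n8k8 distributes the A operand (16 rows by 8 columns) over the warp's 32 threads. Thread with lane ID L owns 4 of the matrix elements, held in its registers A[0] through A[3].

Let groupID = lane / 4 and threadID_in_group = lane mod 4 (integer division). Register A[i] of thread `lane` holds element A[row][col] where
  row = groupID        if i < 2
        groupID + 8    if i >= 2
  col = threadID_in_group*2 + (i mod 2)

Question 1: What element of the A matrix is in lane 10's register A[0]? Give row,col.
2,4

10: G=2,T=2
[0] (2+0,2*2+0) = (2,4)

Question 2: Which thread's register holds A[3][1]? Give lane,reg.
r:3=>grp=3,rB=0  c:1=>tig=0,lo=1
L=3*4+0=12  i=0*2+1=1

12,1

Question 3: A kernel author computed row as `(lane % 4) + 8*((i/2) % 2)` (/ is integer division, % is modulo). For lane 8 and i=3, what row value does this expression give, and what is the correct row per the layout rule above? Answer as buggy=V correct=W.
`(lane % 4) + 8*((i/2) % 2)`[8,3]->8
L=8->g=8>>2=2, t=8&3=0
[3]->row 2+8=10  col 0·2+1=1
row: 8 vs 10

buggy=8 correct=10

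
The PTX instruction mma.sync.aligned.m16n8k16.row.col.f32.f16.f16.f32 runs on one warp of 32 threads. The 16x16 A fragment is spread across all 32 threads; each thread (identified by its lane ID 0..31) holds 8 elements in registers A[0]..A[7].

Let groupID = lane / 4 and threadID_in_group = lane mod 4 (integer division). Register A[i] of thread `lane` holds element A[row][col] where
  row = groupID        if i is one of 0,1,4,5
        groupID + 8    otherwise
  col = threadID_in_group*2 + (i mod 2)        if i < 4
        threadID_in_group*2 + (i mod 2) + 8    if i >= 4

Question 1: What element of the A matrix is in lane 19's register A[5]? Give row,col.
4,15

L=19->gid=19>>2=4, tid=19&3=3
[5]->row 4+0=4  col 3·2+1+8=15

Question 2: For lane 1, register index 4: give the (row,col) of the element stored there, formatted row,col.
1: g=0,t=1
[4] (0+0,1*2+0+8) = (0,10)

0,10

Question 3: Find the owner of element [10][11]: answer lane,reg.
9,7

r:10=>grp=2,rB=1  c:11=>cB=1,tig=1,lo=1
L=2*4+1=9  i=1*4+1*2+1=7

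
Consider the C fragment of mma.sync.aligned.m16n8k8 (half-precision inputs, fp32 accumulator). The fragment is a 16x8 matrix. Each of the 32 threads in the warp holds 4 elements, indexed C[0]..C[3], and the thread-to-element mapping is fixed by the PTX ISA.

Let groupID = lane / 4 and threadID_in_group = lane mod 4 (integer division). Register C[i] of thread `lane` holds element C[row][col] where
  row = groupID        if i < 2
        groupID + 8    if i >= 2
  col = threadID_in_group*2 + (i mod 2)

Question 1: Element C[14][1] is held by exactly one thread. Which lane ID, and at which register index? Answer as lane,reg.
r=14→G=6,rhi=1  c=1→T=0,p=1
L=6*4+0=24  i=1*2+1=3

24,3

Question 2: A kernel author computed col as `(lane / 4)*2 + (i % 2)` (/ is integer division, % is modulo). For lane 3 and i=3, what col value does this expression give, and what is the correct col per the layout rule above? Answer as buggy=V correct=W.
`(lane / 4)*2 + (i % 2)`[3,3]->1
lane 3->3/4=0, 3 mod 4=3
i=3  r:0+8->8  c:2·3+1->7
col: 1 vs 7

buggy=1 correct=7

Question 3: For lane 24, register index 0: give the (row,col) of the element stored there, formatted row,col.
lane 24: gid=6 (24/4), tid=0 (24%4)
i=0: r=6+0=6, c=0*2+0=0

6,0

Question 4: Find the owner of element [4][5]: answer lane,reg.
r=4->g=4,rb=0  c=5->t=2,b0=1
L=4*4+2=18  i=0*2+1=1

18,1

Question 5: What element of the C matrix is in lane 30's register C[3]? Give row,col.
30: gid=7,tid=2
[3] (7+8,2*2+1) = (15,5)

15,5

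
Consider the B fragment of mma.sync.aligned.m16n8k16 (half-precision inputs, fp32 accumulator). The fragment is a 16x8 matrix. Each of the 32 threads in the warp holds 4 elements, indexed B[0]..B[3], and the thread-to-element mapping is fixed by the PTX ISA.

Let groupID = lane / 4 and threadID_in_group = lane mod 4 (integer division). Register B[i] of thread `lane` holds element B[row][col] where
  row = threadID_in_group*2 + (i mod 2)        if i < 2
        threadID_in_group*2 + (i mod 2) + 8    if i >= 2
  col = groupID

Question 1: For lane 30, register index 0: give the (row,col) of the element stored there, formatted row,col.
4,7

lane 30->30/4=7, 30 mod 4=2
i=0  r:2·2+0+0->4  c:7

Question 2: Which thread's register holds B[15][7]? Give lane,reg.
c=7⇒gr=7  r=15⇒Rb=1,th=3,odd=1
L=7*4+3=31  i=1*2+1=3

31,3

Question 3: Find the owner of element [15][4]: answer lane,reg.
c: 4->gid=4  r: 15->r8=1,tid=3,i&1=1
L=4*4+3=19  i=1*2+1=3

19,3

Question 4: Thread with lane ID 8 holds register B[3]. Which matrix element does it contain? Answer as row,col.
9,2

L=8=>grp=8>>2=2, tig=8&3=0
[3]=>row 0·2+1+8=9  col grp=2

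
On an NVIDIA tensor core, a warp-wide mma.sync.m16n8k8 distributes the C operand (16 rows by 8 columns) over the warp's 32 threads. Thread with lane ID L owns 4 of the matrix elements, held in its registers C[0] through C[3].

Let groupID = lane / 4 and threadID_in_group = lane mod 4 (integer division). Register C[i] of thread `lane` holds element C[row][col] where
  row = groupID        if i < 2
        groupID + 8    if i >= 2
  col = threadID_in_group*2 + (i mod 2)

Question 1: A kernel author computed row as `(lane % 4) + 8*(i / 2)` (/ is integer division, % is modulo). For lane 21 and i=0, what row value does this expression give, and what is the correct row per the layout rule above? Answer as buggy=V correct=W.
buggy=1 correct=5

`(lane % 4) + 8*(i / 2)`[21,0]=>1
lane 21=>21/4=5, 21 mod 4=1
i=0  r:5+0=>5  c:2·1+0=>2
row: 1 vs 5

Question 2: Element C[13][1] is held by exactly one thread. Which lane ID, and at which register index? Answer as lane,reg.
20,3

r=13->g=5,rb=1  c=1->t=0,b0=1
L=5*4+0=20  i=1*2+1=3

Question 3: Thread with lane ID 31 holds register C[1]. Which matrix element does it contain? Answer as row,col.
7,7

lane 31->31/4=7, 31 mod 4=3
i=1  r:7+0->7  c:2·3+1->7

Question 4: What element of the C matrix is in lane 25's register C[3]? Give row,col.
lane 25->25/4=6, 25 mod 4=1
i=3  r:6+8->14  c:2·1+1->3

14,3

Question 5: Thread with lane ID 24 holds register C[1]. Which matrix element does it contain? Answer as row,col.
6,1

L=24⇒gr=24>>2=6, th=24&3=0
[1]⇒row 6+0=6  col 0·2+1=1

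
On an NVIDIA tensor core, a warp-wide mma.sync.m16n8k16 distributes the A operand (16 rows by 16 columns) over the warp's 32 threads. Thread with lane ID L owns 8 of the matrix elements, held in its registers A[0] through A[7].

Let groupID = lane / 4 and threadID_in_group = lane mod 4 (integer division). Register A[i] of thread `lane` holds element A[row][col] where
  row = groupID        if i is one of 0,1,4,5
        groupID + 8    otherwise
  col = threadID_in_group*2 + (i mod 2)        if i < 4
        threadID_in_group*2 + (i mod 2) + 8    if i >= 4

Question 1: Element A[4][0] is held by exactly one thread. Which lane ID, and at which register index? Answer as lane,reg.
r=4⇒gr=4,Rb=0  c=0⇒Cb=0,th=0,odd=0
L=4*4+0=16  i=0*4+0*2+0=0

16,0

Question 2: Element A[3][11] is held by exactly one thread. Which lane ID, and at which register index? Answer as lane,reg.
13,5

r: 3->gid=3,r8=0  c: 11->c8=1,tid=1,i&1=1
L=3*4+1=13  i=1*4+0*2+1=5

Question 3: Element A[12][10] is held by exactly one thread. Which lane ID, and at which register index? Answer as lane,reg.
17,6

r=12->g=4,rb=1  c=10->cb=1,t=1,b0=0
L=4*4+1=17  i=1*4+1*2+0=6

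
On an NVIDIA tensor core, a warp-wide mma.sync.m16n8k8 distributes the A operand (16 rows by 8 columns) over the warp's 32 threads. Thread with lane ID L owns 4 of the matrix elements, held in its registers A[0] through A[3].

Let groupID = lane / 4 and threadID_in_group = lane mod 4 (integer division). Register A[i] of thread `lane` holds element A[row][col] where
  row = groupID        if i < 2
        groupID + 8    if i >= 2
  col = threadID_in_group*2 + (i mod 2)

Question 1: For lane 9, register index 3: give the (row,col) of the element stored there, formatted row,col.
9: grp=2,tig=1
[3] (2+8,1*2+1) = (10,3)

10,3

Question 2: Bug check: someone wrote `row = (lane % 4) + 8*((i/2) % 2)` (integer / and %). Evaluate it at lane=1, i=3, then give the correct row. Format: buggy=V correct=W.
`(lane % 4) + 8*((i/2) % 2)`[1,3]→9
L=1→G=1>>2=0, T=1&3=1
[3]→row 0+8=8  col 1·2+1=3
row: 9 vs 8

buggy=9 correct=8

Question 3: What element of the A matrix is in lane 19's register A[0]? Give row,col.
4,6

L=19⇒gr=19>>2=4, th=19&3=3
[0]⇒row 4+0=4  col 3·2+0=6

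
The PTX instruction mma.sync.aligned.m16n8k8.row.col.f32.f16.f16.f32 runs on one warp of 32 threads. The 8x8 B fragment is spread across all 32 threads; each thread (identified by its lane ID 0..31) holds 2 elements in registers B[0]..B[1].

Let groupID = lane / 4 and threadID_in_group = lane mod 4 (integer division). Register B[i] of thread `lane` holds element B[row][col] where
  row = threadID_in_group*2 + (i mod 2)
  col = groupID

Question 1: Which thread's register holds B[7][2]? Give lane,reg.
c=2->g=2  r=7->t=3,b0=1
L=2*4+3=11  i=1=1

11,1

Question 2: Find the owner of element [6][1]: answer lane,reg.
7,0

c=1⇒gr=1  r=6⇒th=3,odd=0
L=1*4+3=7  i=0=0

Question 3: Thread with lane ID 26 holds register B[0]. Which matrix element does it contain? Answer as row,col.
4,6

26: G=6,T=2
[0] (2*2+0,6) = (4,6)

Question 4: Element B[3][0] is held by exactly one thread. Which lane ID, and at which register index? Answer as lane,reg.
c=0->g=0  r=3->t=1,b0=1
L=0*4+1=1  i=1=1

1,1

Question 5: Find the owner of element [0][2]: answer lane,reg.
c:2=>grp=2  r:0=>tig=0,lo=0
L=2*4+0=8  i=0=0

8,0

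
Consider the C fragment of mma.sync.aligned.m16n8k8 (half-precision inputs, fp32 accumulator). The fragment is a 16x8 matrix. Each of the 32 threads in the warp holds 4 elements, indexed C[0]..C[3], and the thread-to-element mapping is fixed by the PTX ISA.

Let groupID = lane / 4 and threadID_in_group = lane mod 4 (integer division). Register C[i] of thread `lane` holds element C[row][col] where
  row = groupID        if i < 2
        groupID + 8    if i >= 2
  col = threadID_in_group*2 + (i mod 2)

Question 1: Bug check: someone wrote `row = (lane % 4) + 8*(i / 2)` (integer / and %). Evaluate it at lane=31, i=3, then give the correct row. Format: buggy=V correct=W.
buggy=11 correct=15

`(lane % 4) + 8*(i / 2)`[31,3]⇒11
lane 31⇒31/4=7, 31 mod 4=3
i=3  r:7+8⇒15  c:2·3+1⇒7
row: 11 vs 15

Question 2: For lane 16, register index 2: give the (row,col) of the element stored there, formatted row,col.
12,0

16: g=4,t=0
[2] (4+8,0*2+0) = (12,0)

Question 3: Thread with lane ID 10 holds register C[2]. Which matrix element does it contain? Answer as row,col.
10,4

L=10=>grp=10>>2=2, tig=10&3=2
[2]=>row 2+8=10  col 2·2+0=4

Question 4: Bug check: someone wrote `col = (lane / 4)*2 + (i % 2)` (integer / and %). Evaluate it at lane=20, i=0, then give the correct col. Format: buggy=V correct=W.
`(lane / 4)*2 + (i % 2)`[20,0]⇒10
20: gr=5,th=0
[0] (5+0,0*2+0) = (5,0)
col: 10 vs 0

buggy=10 correct=0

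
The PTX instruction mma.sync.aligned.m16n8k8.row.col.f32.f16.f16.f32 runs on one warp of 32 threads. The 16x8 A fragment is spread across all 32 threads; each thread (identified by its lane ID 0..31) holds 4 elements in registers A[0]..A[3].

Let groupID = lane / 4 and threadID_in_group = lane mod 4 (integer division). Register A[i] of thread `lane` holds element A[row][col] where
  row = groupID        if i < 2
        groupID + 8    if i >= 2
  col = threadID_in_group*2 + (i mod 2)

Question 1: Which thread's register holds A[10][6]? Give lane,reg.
11,2

r=10->g=2,rb=1  c=6->t=3,b0=0
L=2*4+3=11  i=1*2+0=2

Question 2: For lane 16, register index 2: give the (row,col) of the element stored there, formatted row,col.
lane 16=>16/4=4, 16 mod 4=0
i=2  r:4+8=>12  c:2·0+0=>0

12,0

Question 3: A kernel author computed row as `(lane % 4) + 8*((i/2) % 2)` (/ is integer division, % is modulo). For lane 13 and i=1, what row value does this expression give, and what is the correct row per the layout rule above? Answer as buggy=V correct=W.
`(lane % 4) + 8*((i/2) % 2)`[13,1]⇒1
lane 13⇒13/4=3, 13 mod 4=1
i=1  r:3+0⇒3  c:2·1+1⇒3
row: 1 vs 3

buggy=1 correct=3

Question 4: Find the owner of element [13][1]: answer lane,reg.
20,3

r=13⇒gr=5,Rb=1  c=1⇒th=0,odd=1
L=5*4+0=20  i=1*2+1=3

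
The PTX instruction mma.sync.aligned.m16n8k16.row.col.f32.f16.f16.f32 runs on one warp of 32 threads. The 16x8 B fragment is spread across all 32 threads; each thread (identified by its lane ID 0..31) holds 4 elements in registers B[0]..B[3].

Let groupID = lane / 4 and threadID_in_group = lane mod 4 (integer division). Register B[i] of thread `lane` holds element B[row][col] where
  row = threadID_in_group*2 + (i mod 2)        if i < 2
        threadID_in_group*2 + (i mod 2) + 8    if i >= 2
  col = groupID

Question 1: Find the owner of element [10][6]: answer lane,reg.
c:6=>grp=6  r:10=>rB=1,tig=1,lo=0
L=6*4+1=25  i=1*2+0=2

25,2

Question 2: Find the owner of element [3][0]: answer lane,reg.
1,1

c=0->g=0  r=3->rb=0,t=1,b0=1
L=0*4+1=1  i=0*2+1=1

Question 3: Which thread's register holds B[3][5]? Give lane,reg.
21,1

c=5→G=5  r=3→rhi=0,T=1,p=1
L=5*4+1=21  i=0*2+1=1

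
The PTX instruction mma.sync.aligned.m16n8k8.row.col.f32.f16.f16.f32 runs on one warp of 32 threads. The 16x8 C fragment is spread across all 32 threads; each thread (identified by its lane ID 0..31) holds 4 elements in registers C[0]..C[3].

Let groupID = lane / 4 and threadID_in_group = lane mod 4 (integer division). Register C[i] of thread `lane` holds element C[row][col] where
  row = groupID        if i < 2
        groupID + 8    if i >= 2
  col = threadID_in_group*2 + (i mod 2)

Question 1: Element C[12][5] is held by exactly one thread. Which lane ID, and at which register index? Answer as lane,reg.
18,3

r=12⇒gr=4,Rb=1  c=5⇒th=2,odd=1
L=4*4+2=18  i=1*2+1=3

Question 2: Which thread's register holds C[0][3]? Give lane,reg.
1,1

r: 0->gid=0,r8=0  c: 3->tid=1,i&1=1
L=0*4+1=1  i=0*2+1=1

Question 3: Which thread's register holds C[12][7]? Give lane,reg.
r=12->g=4,rb=1  c=7->t=3,b0=1
L=4*4+3=19  i=1*2+1=3

19,3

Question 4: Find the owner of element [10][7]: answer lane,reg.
r=10→G=2,rhi=1  c=7→T=3,p=1
L=2*4+3=11  i=1*2+1=3

11,3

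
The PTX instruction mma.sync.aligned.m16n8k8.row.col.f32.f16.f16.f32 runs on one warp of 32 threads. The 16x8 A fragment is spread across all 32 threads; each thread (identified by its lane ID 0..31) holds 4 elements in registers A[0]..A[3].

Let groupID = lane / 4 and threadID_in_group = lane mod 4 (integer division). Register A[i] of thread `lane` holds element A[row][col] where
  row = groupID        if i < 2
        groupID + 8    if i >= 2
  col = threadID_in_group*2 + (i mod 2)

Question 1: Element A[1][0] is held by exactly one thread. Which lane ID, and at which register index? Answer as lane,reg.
4,0

r: 1->gid=1,r8=0  c: 0->tid=0,i&1=0
L=1*4+0=4  i=0*2+0=0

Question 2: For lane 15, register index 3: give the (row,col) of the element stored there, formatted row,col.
L=15⇒gr=15>>2=3, th=15&3=3
[3]⇒row 3+8=11  col 3·2+1=7

11,7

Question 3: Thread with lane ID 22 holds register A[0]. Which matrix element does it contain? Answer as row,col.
5,4

L=22->g=22>>2=5, t=22&3=2
[0]->row 5+0=5  col 2·2+0=4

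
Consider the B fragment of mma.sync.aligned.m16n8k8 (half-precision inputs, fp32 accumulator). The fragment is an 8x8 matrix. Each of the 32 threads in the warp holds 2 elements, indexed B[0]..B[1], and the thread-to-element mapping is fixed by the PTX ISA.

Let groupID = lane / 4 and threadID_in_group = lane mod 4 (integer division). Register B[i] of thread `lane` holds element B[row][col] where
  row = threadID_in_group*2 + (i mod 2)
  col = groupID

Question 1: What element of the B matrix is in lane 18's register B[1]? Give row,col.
L=18=>grp=18>>2=4, tig=18&3=2
[1]=>row 2·2+1=5  col grp=4

5,4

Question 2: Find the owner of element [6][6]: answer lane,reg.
27,0

c:6=>grp=6  r:6=>tig=3,lo=0
L=6*4+3=27  i=0=0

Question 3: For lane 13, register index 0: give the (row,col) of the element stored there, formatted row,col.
2,3

lane 13=>13/4=3, 13 mod 4=1
i=0  r:2·1+0=>2  c:3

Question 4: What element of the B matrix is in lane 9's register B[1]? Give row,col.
3,2

lane 9: g=2 (9/4), t=1 (9%4)
i=1: r=1*2+1=3, c=g=2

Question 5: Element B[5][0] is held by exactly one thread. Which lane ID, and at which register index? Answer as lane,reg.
c=0->g=0  r=5->t=2,b0=1
L=0*4+2=2  i=1=1

2,1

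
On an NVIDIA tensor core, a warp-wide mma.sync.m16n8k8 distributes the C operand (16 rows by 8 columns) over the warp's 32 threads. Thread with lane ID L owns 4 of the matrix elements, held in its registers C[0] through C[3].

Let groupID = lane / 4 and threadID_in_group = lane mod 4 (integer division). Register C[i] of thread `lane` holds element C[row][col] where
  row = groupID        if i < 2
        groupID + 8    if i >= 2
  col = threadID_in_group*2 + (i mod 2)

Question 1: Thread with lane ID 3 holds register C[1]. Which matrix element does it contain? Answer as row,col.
3: grp=0,tig=3
[1] (0+0,3*2+1) = (0,7)

0,7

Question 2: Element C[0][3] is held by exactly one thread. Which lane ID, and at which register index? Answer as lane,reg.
1,1

r=0→G=0,rhi=0  c=3→T=1,p=1
L=0*4+1=1  i=0*2+1=1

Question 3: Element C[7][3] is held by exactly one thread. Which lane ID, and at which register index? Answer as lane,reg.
29,1

r: 7->gid=7,r8=0  c: 3->tid=1,i&1=1
L=7*4+1=29  i=0*2+1=1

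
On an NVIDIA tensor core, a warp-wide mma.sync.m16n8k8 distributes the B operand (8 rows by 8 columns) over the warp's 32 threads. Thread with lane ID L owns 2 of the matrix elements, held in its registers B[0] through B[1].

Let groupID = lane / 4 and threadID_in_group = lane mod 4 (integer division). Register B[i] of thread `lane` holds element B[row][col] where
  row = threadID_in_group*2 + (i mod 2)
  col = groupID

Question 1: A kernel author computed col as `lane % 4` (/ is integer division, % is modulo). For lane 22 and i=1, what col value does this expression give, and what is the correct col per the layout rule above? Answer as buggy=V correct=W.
buggy=2 correct=5

`lane % 4`[22,1]→2
22: G=5,T=2
[1] (2*2+1,5) = (5,5)
col: 2 vs 5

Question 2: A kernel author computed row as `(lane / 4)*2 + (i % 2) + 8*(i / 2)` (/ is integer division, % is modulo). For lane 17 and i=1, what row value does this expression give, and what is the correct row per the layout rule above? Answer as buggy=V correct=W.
`(lane / 4)*2 + (i % 2) + 8*(i / 2)`[17,1]->9
lane 17: gid=4 (17/4), tid=1 (17%4)
i=1: r=1*2+1=3, c=gid=4
row: 9 vs 3

buggy=9 correct=3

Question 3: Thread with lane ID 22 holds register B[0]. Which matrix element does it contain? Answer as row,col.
lane 22⇒22/4=5, 22 mod 4=2
i=0  r:2·2+0⇒4  c:5

4,5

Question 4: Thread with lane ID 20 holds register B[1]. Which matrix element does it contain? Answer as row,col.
lane 20→20/4=5, 20 mod 4=0
i=1  r:2·0+1→1  c:5

1,5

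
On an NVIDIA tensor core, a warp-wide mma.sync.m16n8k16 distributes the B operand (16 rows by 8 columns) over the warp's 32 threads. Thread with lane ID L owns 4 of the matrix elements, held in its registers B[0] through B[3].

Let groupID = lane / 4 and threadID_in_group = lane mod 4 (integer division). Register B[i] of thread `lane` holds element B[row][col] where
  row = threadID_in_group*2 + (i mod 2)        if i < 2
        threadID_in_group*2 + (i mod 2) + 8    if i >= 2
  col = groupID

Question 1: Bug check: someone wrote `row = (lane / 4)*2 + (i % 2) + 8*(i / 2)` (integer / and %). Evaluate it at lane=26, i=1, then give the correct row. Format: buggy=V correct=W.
`(lane / 4)*2 + (i % 2) + 8*(i / 2)`[26,1]->13
L=26->g=26>>2=6, t=26&3=2
[1]->row 2·2+1+0=5  col g=6
row: 13 vs 5

buggy=13 correct=5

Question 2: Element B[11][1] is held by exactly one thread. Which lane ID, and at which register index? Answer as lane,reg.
5,3

c=1→G=1  r=11→rhi=1,T=1,p=1
L=1*4+1=5  i=1*2+1=3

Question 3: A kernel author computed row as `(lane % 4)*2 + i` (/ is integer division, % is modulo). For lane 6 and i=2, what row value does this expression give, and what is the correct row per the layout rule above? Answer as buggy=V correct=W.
buggy=6 correct=12

`(lane % 4)*2 + i`[6,2]→6
lane 6: G=1 (6/4), T=2 (6%4)
i=2: r=2*2+0+8=12, c=G=1
row: 6 vs 12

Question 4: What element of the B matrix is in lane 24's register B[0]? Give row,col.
0,6

24: g=6,t=0
[0] (0*2+0+0,6) = (0,6)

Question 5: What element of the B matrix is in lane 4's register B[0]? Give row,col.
0,1

L=4⇒gr=4>>2=1, th=4&3=0
[0]⇒row 0·2+0+0=0  col gr=1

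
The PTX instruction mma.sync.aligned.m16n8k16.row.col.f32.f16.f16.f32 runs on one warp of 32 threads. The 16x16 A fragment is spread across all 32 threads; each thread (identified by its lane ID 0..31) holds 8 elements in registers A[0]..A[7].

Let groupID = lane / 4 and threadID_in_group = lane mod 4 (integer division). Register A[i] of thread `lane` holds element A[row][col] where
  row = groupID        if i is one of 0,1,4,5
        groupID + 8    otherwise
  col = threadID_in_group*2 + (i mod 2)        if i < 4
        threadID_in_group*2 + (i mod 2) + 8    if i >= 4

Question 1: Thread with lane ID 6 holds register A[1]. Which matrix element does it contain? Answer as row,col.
1,5

lane 6: G=1 (6/4), T=2 (6%4)
i=1: r=1+0=1, c=2*2+1+0=5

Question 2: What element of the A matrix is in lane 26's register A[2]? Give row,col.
14,4

lane 26: G=6 (26/4), T=2 (26%4)
i=2: r=6+8=14, c=2*2+0+0=4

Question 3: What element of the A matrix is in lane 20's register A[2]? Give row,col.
13,0

L=20->g=20>>2=5, t=20&3=0
[2]->row 5+8=13  col 0·2+0+0=0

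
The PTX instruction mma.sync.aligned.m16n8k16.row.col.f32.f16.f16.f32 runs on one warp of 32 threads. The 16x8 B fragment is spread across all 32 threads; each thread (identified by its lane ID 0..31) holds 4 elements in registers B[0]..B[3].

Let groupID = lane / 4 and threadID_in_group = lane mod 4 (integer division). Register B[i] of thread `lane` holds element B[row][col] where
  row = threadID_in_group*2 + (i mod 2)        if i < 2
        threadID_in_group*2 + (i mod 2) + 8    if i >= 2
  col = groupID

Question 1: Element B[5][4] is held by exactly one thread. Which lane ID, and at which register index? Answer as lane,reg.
18,1

c:4=>grp=4  r:5=>rB=0,tig=2,lo=1
L=4*4+2=18  i=0*2+1=1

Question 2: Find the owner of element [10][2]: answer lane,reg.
9,2

c: 2->gid=2  r: 10->r8=1,tid=1,i&1=0
L=2*4+1=9  i=1*2+0=2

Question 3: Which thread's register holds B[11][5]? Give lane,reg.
21,3

c:5=>grp=5  r:11=>rB=1,tig=1,lo=1
L=5*4+1=21  i=1*2+1=3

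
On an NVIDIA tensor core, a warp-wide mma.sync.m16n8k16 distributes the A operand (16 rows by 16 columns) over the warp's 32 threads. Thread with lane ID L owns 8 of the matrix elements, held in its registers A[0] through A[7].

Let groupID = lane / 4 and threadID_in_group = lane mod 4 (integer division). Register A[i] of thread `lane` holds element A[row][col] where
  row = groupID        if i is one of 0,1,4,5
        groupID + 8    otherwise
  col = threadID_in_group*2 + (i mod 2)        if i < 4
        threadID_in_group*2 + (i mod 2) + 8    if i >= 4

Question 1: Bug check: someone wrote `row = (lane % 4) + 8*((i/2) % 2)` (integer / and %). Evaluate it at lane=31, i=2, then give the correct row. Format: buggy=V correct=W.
`(lane % 4) + 8*((i/2) % 2)`[31,2]=>11
lane 31=>31/4=7, 31 mod 4=3
i=2  r:7+8=>15  c:2·3+0+0=>6
row: 11 vs 15

buggy=11 correct=15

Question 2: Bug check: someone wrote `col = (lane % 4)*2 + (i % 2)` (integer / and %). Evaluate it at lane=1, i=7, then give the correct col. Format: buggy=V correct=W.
buggy=3 correct=11

`(lane % 4)*2 + (i % 2)`[1,7]=>3
lane 1: grp=0 (1/4), tig=1 (1%4)
i=7: r=0+8=8, c=1*2+1+8=11
col: 3 vs 11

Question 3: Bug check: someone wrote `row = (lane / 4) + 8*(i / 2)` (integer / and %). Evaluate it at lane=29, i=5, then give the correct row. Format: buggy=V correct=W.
`(lane / 4) + 8*(i / 2)`[29,5]→23
lane 29→29/4=7, 29 mod 4=1
i=5  r:7+0→7  c:2·1+1+8→11
row: 23 vs 7

buggy=23 correct=7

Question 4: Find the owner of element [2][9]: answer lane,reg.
r:2=>grp=2,rB=0  c:9=>cB=1,tig=0,lo=1
L=2*4+0=8  i=1*4+0*2+1=5

8,5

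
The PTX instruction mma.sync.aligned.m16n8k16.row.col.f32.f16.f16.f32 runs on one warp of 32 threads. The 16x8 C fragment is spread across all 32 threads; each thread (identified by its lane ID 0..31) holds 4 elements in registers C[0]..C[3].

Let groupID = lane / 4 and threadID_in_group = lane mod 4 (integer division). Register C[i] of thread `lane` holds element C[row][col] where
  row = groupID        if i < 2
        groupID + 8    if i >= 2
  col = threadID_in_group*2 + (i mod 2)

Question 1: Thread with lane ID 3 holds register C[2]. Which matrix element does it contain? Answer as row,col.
8,6

lane 3->3/4=0, 3 mod 4=3
i=2  r:0+8->8  c:2·3+0->6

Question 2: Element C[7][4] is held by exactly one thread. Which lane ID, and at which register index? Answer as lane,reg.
r:7=>grp=7,rB=0  c:4=>tig=2,lo=0
L=7*4+2=30  i=0*2+0=0

30,0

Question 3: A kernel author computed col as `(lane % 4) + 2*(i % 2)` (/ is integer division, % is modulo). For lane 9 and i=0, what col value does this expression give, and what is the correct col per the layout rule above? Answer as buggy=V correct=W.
`(lane % 4) + 2*(i % 2)`[9,0]=>1
L=9=>grp=9>>2=2, tig=9&3=1
[0]=>row 2+0=2  col 1·2+0=2
col: 1 vs 2

buggy=1 correct=2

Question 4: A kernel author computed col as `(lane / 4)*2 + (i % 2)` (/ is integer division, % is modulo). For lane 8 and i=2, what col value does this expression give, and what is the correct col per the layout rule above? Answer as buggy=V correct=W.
buggy=4 correct=0

`(lane / 4)*2 + (i % 2)`[8,2]->4
lane 8->8/4=2, 8 mod 4=0
i=2  r:2+8->10  c:2·0+0->0
col: 4 vs 0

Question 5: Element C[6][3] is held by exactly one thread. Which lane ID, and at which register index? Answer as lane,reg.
25,1

r=6->g=6,rb=0  c=3->t=1,b0=1
L=6*4+1=25  i=0*2+1=1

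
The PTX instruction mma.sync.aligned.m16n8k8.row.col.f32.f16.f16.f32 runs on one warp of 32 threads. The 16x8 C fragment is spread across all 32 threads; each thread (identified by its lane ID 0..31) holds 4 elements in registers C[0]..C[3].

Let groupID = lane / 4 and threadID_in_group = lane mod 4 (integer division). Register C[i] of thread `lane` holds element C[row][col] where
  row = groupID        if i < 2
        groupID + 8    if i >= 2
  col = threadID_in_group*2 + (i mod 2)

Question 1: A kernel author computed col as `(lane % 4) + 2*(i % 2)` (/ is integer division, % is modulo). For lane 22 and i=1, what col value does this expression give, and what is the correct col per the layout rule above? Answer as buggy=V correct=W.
`(lane % 4) + 2*(i % 2)`[22,1]->4
lane 22->22/4=5, 22 mod 4=2
i=1  r:5+0->5  c:2·2+1->5
col: 4 vs 5

buggy=4 correct=5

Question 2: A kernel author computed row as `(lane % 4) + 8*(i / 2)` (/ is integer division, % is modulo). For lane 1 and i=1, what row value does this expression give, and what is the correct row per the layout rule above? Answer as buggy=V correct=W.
buggy=1 correct=0

`(lane % 4) + 8*(i / 2)`[1,1]->1
L=1->g=1>>2=0, t=1&3=1
[1]->row 0+0=0  col 1·2+1=3
row: 1 vs 0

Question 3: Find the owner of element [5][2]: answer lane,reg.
r=5->g=5,rb=0  c=2->t=1,b0=0
L=5*4+1=21  i=0*2+0=0

21,0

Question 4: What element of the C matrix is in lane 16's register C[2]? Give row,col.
12,0

lane 16: gid=4 (16/4), tid=0 (16%4)
i=2: r=4+8=12, c=0*2+0=0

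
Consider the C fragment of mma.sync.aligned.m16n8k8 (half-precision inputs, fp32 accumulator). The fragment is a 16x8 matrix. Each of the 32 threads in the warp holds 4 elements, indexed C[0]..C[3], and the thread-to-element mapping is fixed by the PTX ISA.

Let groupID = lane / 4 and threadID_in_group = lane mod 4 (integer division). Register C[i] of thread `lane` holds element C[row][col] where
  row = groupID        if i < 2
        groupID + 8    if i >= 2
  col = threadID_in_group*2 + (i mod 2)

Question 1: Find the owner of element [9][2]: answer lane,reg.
r=9->g=1,rb=1  c=2->t=1,b0=0
L=1*4+1=5  i=1*2+0=2

5,2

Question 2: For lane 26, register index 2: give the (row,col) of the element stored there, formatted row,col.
lane 26: g=6 (26/4), t=2 (26%4)
i=2: r=6+8=14, c=2*2+0=4

14,4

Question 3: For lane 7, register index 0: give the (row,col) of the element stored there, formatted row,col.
7: G=1,T=3
[0] (1+0,3*2+0) = (1,6)

1,6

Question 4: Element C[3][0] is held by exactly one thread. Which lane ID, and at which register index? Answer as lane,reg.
r=3->g=3,rb=0  c=0->t=0,b0=0
L=3*4+0=12  i=0*2+0=0

12,0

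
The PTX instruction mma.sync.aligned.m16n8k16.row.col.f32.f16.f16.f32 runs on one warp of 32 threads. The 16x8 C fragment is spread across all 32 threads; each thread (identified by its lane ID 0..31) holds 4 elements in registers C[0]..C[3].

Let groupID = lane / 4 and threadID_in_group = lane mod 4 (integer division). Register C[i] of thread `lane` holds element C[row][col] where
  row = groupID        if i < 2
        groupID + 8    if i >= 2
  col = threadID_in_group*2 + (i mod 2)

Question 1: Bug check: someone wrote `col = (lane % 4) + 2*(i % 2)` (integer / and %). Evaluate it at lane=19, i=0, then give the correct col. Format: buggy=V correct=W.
`(lane % 4) + 2*(i % 2)`[19,0]->3
19: g=4,t=3
[0] (4+0,3*2+0) = (4,6)
col: 3 vs 6

buggy=3 correct=6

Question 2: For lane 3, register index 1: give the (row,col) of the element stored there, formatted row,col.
0,7

lane 3->3/4=0, 3 mod 4=3
i=1  r:0+0->0  c:2·3+1->7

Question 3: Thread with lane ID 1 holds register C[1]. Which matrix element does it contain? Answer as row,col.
0,3

lane 1: gid=0 (1/4), tid=1 (1%4)
i=1: r=0+0=0, c=1*2+1=3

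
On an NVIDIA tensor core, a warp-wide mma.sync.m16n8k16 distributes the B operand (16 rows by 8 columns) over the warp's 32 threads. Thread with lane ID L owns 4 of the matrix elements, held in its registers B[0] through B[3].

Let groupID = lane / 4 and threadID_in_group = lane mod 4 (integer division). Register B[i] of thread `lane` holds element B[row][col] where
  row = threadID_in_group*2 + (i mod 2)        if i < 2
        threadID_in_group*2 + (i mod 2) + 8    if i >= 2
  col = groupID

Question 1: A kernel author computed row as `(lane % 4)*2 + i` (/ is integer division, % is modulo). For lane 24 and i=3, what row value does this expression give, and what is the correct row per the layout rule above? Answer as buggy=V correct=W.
`(lane % 4)*2 + i`[24,3]=>3
lane 24: grp=6 (24/4), tig=0 (24%4)
i=3: r=0*2+1+8=9, c=grp=6
row: 3 vs 9

buggy=3 correct=9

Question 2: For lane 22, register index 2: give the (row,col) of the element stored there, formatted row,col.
12,5

lane 22->22/4=5, 22 mod 4=2
i=2  r:2·2+0+8->12  c:5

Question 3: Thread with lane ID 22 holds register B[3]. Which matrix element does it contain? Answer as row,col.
L=22=>grp=22>>2=5, tig=22&3=2
[3]=>row 2·2+1+8=13  col grp=5

13,5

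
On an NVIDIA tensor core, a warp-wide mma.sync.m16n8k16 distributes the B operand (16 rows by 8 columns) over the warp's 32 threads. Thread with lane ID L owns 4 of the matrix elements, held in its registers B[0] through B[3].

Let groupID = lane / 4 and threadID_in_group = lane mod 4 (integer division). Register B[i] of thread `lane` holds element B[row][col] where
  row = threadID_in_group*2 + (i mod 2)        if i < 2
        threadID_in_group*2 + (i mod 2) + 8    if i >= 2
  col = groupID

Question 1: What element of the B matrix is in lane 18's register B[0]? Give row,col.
4,4

lane 18->18/4=4, 18 mod 4=2
i=0  r:2·2+0+0->4  c:4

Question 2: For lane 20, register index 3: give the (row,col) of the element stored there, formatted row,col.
9,5

lane 20->20/4=5, 20 mod 4=0
i=3  r:2·0+1+8->9  c:5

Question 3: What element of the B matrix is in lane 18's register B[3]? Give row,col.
18: g=4,t=2
[3] (2*2+1+8,4) = (13,4)

13,4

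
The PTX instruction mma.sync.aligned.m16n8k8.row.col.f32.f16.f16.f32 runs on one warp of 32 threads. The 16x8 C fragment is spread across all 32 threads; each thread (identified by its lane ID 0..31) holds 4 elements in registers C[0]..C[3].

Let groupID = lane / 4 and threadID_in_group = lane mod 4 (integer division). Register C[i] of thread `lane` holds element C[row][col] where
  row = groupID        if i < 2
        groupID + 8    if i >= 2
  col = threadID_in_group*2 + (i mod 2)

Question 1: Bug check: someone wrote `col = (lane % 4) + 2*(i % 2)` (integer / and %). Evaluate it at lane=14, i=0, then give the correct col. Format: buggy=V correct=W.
buggy=2 correct=4

`(lane % 4) + 2*(i % 2)`[14,0]→2
lane 14→14/4=3, 14 mod 4=2
i=0  r:3+0→3  c:2·2+0→4
col: 2 vs 4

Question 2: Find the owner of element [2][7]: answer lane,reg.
r:2=>grp=2,rB=0  c:7=>tig=3,lo=1
L=2*4+3=11  i=0*2+1=1

11,1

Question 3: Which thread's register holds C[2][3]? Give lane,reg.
9,1

r=2⇒gr=2,Rb=0  c=3⇒th=1,odd=1
L=2*4+1=9  i=0*2+1=1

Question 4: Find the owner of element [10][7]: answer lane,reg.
r=10→G=2,rhi=1  c=7→T=3,p=1
L=2*4+3=11  i=1*2+1=3

11,3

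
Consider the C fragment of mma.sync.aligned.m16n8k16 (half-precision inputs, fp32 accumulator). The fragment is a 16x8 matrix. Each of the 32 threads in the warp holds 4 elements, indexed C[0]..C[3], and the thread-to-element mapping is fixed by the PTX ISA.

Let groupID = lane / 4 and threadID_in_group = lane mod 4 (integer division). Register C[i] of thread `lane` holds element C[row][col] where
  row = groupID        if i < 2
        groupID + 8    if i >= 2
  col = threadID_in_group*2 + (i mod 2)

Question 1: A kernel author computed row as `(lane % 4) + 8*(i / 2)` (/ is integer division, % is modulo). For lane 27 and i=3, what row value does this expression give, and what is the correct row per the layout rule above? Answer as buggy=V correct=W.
`(lane % 4) + 8*(i / 2)`[27,3]->11
L=27->gid=27>>2=6, tid=27&3=3
[3]->row 6+8=14  col 3·2+1=7
row: 11 vs 14

buggy=11 correct=14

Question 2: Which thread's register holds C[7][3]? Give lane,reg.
r=7→G=7,rhi=0  c=3→T=1,p=1
L=7*4+1=29  i=0*2+1=1

29,1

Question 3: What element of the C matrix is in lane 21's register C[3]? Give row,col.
13,3

21: G=5,T=1
[3] (5+8,1*2+1) = (13,3)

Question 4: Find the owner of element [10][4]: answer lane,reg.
10,2

r: 10->gid=2,r8=1  c: 4->tid=2,i&1=0
L=2*4+2=10  i=1*2+0=2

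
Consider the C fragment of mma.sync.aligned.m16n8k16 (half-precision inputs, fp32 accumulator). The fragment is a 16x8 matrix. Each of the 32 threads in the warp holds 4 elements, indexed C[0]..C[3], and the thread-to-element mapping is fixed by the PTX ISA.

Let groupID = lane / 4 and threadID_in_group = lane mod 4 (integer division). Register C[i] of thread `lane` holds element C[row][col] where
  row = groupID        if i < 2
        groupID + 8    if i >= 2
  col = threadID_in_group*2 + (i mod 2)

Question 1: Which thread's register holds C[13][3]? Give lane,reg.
r: 13->gid=5,r8=1  c: 3->tid=1,i&1=1
L=5*4+1=21  i=1*2+1=3

21,3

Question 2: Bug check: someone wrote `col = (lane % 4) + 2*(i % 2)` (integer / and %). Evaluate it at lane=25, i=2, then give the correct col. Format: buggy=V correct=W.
`(lane % 4) + 2*(i % 2)`[25,2]→1
lane 25: G=6 (25/4), T=1 (25%4)
i=2: r=6+8=14, c=1*2+0=2
col: 1 vs 2

buggy=1 correct=2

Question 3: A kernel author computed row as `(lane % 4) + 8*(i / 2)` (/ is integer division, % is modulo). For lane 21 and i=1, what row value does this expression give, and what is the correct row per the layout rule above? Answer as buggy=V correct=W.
buggy=1 correct=5

`(lane % 4) + 8*(i / 2)`[21,1]⇒1
lane 21: gr=5 (21/4), th=1 (21%4)
i=1: r=5+0=5, c=1*2+1=3
row: 1 vs 5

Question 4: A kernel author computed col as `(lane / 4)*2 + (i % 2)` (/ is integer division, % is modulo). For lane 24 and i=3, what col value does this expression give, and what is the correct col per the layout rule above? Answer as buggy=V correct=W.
buggy=13 correct=1

`(lane / 4)*2 + (i % 2)`[24,3]->13
lane 24->24/4=6, 24 mod 4=0
i=3  r:6+8->14  c:2·0+1->1
col: 13 vs 1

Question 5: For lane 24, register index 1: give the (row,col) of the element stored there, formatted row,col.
24: gr=6,th=0
[1] (6+0,0*2+1) = (6,1)

6,1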